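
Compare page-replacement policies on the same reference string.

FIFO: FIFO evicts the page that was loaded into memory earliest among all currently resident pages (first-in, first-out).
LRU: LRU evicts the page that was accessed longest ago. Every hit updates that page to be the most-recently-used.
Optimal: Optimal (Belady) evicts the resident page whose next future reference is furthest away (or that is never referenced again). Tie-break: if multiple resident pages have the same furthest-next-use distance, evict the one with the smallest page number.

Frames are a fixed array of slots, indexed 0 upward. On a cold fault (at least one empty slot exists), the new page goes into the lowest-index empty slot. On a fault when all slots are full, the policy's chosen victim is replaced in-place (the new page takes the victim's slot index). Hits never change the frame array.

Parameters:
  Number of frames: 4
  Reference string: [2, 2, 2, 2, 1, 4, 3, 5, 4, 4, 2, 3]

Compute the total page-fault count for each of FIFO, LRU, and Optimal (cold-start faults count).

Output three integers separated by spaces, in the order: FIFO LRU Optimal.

--- FIFO ---
  step 0: ref 2 -> FAULT, frames=[2,-,-,-] (faults so far: 1)
  step 1: ref 2 -> HIT, frames=[2,-,-,-] (faults so far: 1)
  step 2: ref 2 -> HIT, frames=[2,-,-,-] (faults so far: 1)
  step 3: ref 2 -> HIT, frames=[2,-,-,-] (faults so far: 1)
  step 4: ref 1 -> FAULT, frames=[2,1,-,-] (faults so far: 2)
  step 5: ref 4 -> FAULT, frames=[2,1,4,-] (faults so far: 3)
  step 6: ref 3 -> FAULT, frames=[2,1,4,3] (faults so far: 4)
  step 7: ref 5 -> FAULT, evict 2, frames=[5,1,4,3] (faults so far: 5)
  step 8: ref 4 -> HIT, frames=[5,1,4,3] (faults so far: 5)
  step 9: ref 4 -> HIT, frames=[5,1,4,3] (faults so far: 5)
  step 10: ref 2 -> FAULT, evict 1, frames=[5,2,4,3] (faults so far: 6)
  step 11: ref 3 -> HIT, frames=[5,2,4,3] (faults so far: 6)
  FIFO total faults: 6
--- LRU ---
  step 0: ref 2 -> FAULT, frames=[2,-,-,-] (faults so far: 1)
  step 1: ref 2 -> HIT, frames=[2,-,-,-] (faults so far: 1)
  step 2: ref 2 -> HIT, frames=[2,-,-,-] (faults so far: 1)
  step 3: ref 2 -> HIT, frames=[2,-,-,-] (faults so far: 1)
  step 4: ref 1 -> FAULT, frames=[2,1,-,-] (faults so far: 2)
  step 5: ref 4 -> FAULT, frames=[2,1,4,-] (faults so far: 3)
  step 6: ref 3 -> FAULT, frames=[2,1,4,3] (faults so far: 4)
  step 7: ref 5 -> FAULT, evict 2, frames=[5,1,4,3] (faults so far: 5)
  step 8: ref 4 -> HIT, frames=[5,1,4,3] (faults so far: 5)
  step 9: ref 4 -> HIT, frames=[5,1,4,3] (faults so far: 5)
  step 10: ref 2 -> FAULT, evict 1, frames=[5,2,4,3] (faults so far: 6)
  step 11: ref 3 -> HIT, frames=[5,2,4,3] (faults so far: 6)
  LRU total faults: 6
--- Optimal ---
  step 0: ref 2 -> FAULT, frames=[2,-,-,-] (faults so far: 1)
  step 1: ref 2 -> HIT, frames=[2,-,-,-] (faults so far: 1)
  step 2: ref 2 -> HIT, frames=[2,-,-,-] (faults so far: 1)
  step 3: ref 2 -> HIT, frames=[2,-,-,-] (faults so far: 1)
  step 4: ref 1 -> FAULT, frames=[2,1,-,-] (faults so far: 2)
  step 5: ref 4 -> FAULT, frames=[2,1,4,-] (faults so far: 3)
  step 6: ref 3 -> FAULT, frames=[2,1,4,3] (faults so far: 4)
  step 7: ref 5 -> FAULT, evict 1, frames=[2,5,4,3] (faults so far: 5)
  step 8: ref 4 -> HIT, frames=[2,5,4,3] (faults so far: 5)
  step 9: ref 4 -> HIT, frames=[2,5,4,3] (faults so far: 5)
  step 10: ref 2 -> HIT, frames=[2,5,4,3] (faults so far: 5)
  step 11: ref 3 -> HIT, frames=[2,5,4,3] (faults so far: 5)
  Optimal total faults: 5

Answer: 6 6 5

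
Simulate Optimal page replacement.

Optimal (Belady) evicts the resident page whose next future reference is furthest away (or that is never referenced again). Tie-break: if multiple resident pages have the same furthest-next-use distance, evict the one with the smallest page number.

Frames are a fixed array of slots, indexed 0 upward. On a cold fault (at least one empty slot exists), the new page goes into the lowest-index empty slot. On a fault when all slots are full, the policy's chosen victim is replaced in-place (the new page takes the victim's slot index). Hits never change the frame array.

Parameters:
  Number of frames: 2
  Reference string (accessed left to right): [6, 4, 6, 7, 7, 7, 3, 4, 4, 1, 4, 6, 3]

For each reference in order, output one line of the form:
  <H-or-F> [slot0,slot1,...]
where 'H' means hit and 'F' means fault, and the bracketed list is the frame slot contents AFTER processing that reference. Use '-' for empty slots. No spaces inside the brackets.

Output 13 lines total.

F [6,-]
F [6,4]
H [6,4]
F [7,4]
H [7,4]
H [7,4]
F [3,4]
H [3,4]
H [3,4]
F [1,4]
H [1,4]
F [6,4]
F [6,3]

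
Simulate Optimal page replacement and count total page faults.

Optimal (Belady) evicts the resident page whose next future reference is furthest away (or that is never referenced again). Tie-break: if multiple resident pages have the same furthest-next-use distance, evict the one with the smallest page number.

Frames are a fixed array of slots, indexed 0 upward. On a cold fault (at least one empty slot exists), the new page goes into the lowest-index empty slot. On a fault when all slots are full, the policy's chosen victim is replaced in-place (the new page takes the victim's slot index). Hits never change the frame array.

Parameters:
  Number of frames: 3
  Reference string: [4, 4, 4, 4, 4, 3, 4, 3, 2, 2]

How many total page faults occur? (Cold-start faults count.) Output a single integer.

Step 0: ref 4 → FAULT, frames=[4,-,-]
Step 1: ref 4 → HIT, frames=[4,-,-]
Step 2: ref 4 → HIT, frames=[4,-,-]
Step 3: ref 4 → HIT, frames=[4,-,-]
Step 4: ref 4 → HIT, frames=[4,-,-]
Step 5: ref 3 → FAULT, frames=[4,3,-]
Step 6: ref 4 → HIT, frames=[4,3,-]
Step 7: ref 3 → HIT, frames=[4,3,-]
Step 8: ref 2 → FAULT, frames=[4,3,2]
Step 9: ref 2 → HIT, frames=[4,3,2]
Total faults: 3

Answer: 3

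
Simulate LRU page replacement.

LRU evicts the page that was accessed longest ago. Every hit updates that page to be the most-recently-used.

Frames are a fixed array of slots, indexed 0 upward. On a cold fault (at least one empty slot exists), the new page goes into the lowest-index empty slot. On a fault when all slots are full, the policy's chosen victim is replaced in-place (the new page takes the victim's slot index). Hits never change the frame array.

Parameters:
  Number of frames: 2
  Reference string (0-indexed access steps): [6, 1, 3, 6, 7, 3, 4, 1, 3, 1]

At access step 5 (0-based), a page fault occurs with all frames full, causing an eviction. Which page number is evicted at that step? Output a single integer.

Answer: 6

Derivation:
Step 0: ref 6 -> FAULT, frames=[6,-]
Step 1: ref 1 -> FAULT, frames=[6,1]
Step 2: ref 3 -> FAULT, evict 6, frames=[3,1]
Step 3: ref 6 -> FAULT, evict 1, frames=[3,6]
Step 4: ref 7 -> FAULT, evict 3, frames=[7,6]
Step 5: ref 3 -> FAULT, evict 6, frames=[7,3]
At step 5: evicted page 6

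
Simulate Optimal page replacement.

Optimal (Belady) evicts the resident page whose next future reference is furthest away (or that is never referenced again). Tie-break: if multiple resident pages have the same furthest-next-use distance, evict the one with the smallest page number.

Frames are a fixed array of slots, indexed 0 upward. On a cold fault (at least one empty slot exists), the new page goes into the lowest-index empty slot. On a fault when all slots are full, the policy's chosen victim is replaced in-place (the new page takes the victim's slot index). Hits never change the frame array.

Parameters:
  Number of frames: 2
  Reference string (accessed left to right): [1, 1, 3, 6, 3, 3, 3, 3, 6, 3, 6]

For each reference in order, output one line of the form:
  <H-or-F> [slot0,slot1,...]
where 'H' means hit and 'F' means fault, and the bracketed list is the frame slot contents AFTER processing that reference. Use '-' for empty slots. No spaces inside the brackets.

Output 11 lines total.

F [1,-]
H [1,-]
F [1,3]
F [6,3]
H [6,3]
H [6,3]
H [6,3]
H [6,3]
H [6,3]
H [6,3]
H [6,3]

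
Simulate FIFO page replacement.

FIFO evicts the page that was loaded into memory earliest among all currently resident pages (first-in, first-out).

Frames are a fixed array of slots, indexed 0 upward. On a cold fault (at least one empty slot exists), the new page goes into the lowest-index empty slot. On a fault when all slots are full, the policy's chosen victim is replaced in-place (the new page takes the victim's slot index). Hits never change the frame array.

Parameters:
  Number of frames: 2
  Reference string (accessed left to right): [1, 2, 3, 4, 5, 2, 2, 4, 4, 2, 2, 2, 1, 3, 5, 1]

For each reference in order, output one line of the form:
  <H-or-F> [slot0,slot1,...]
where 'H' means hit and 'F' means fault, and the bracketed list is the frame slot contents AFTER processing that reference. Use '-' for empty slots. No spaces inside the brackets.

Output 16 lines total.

F [1,-]
F [1,2]
F [3,2]
F [3,4]
F [5,4]
F [5,2]
H [5,2]
F [4,2]
H [4,2]
H [4,2]
H [4,2]
H [4,2]
F [4,1]
F [3,1]
F [3,5]
F [1,5]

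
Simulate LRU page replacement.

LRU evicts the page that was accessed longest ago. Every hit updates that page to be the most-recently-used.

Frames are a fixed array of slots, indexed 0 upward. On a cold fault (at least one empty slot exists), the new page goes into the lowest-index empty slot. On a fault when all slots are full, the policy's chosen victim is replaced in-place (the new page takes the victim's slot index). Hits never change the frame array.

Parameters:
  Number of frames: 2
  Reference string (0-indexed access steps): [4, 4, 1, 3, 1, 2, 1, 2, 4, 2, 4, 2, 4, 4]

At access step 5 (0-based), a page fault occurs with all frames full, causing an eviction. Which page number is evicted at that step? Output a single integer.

Answer: 3

Derivation:
Step 0: ref 4 -> FAULT, frames=[4,-]
Step 1: ref 4 -> HIT, frames=[4,-]
Step 2: ref 1 -> FAULT, frames=[4,1]
Step 3: ref 3 -> FAULT, evict 4, frames=[3,1]
Step 4: ref 1 -> HIT, frames=[3,1]
Step 5: ref 2 -> FAULT, evict 3, frames=[2,1]
At step 5: evicted page 3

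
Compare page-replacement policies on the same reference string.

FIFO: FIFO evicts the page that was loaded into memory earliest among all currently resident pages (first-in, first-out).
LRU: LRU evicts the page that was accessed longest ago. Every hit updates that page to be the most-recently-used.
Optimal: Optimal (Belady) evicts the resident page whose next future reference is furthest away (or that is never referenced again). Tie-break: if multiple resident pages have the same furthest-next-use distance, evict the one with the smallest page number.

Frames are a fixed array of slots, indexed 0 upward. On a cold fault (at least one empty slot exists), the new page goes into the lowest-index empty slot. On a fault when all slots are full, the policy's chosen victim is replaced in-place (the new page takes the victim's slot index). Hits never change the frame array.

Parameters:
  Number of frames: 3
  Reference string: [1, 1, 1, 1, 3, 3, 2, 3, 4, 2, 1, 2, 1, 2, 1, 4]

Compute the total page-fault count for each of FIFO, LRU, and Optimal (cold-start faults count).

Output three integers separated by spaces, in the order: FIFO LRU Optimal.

Answer: 5 5 4

Derivation:
--- FIFO ---
  step 0: ref 1 -> FAULT, frames=[1,-,-] (faults so far: 1)
  step 1: ref 1 -> HIT, frames=[1,-,-] (faults so far: 1)
  step 2: ref 1 -> HIT, frames=[1,-,-] (faults so far: 1)
  step 3: ref 1 -> HIT, frames=[1,-,-] (faults so far: 1)
  step 4: ref 3 -> FAULT, frames=[1,3,-] (faults so far: 2)
  step 5: ref 3 -> HIT, frames=[1,3,-] (faults so far: 2)
  step 6: ref 2 -> FAULT, frames=[1,3,2] (faults so far: 3)
  step 7: ref 3 -> HIT, frames=[1,3,2] (faults so far: 3)
  step 8: ref 4 -> FAULT, evict 1, frames=[4,3,2] (faults so far: 4)
  step 9: ref 2 -> HIT, frames=[4,3,2] (faults so far: 4)
  step 10: ref 1 -> FAULT, evict 3, frames=[4,1,2] (faults so far: 5)
  step 11: ref 2 -> HIT, frames=[4,1,2] (faults so far: 5)
  step 12: ref 1 -> HIT, frames=[4,1,2] (faults so far: 5)
  step 13: ref 2 -> HIT, frames=[4,1,2] (faults so far: 5)
  step 14: ref 1 -> HIT, frames=[4,1,2] (faults so far: 5)
  step 15: ref 4 -> HIT, frames=[4,1,2] (faults so far: 5)
  FIFO total faults: 5
--- LRU ---
  step 0: ref 1 -> FAULT, frames=[1,-,-] (faults so far: 1)
  step 1: ref 1 -> HIT, frames=[1,-,-] (faults so far: 1)
  step 2: ref 1 -> HIT, frames=[1,-,-] (faults so far: 1)
  step 3: ref 1 -> HIT, frames=[1,-,-] (faults so far: 1)
  step 4: ref 3 -> FAULT, frames=[1,3,-] (faults so far: 2)
  step 5: ref 3 -> HIT, frames=[1,3,-] (faults so far: 2)
  step 6: ref 2 -> FAULT, frames=[1,3,2] (faults so far: 3)
  step 7: ref 3 -> HIT, frames=[1,3,2] (faults so far: 3)
  step 8: ref 4 -> FAULT, evict 1, frames=[4,3,2] (faults so far: 4)
  step 9: ref 2 -> HIT, frames=[4,3,2] (faults so far: 4)
  step 10: ref 1 -> FAULT, evict 3, frames=[4,1,2] (faults so far: 5)
  step 11: ref 2 -> HIT, frames=[4,1,2] (faults so far: 5)
  step 12: ref 1 -> HIT, frames=[4,1,2] (faults so far: 5)
  step 13: ref 2 -> HIT, frames=[4,1,2] (faults so far: 5)
  step 14: ref 1 -> HIT, frames=[4,1,2] (faults so far: 5)
  step 15: ref 4 -> HIT, frames=[4,1,2] (faults so far: 5)
  LRU total faults: 5
--- Optimal ---
  step 0: ref 1 -> FAULT, frames=[1,-,-] (faults so far: 1)
  step 1: ref 1 -> HIT, frames=[1,-,-] (faults so far: 1)
  step 2: ref 1 -> HIT, frames=[1,-,-] (faults so far: 1)
  step 3: ref 1 -> HIT, frames=[1,-,-] (faults so far: 1)
  step 4: ref 3 -> FAULT, frames=[1,3,-] (faults so far: 2)
  step 5: ref 3 -> HIT, frames=[1,3,-] (faults so far: 2)
  step 6: ref 2 -> FAULT, frames=[1,3,2] (faults so far: 3)
  step 7: ref 3 -> HIT, frames=[1,3,2] (faults so far: 3)
  step 8: ref 4 -> FAULT, evict 3, frames=[1,4,2] (faults so far: 4)
  step 9: ref 2 -> HIT, frames=[1,4,2] (faults so far: 4)
  step 10: ref 1 -> HIT, frames=[1,4,2] (faults so far: 4)
  step 11: ref 2 -> HIT, frames=[1,4,2] (faults so far: 4)
  step 12: ref 1 -> HIT, frames=[1,4,2] (faults so far: 4)
  step 13: ref 2 -> HIT, frames=[1,4,2] (faults so far: 4)
  step 14: ref 1 -> HIT, frames=[1,4,2] (faults so far: 4)
  step 15: ref 4 -> HIT, frames=[1,4,2] (faults so far: 4)
  Optimal total faults: 4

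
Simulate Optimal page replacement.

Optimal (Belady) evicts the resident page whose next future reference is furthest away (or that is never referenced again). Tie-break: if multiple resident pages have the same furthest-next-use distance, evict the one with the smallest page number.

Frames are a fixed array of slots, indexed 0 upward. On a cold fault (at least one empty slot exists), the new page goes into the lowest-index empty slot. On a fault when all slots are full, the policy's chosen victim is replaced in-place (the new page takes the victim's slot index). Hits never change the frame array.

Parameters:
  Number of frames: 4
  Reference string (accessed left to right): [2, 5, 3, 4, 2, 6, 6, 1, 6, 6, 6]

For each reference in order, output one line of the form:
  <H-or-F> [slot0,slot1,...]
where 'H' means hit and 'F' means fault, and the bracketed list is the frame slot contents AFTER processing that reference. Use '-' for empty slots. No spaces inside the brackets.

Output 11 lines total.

F [2,-,-,-]
F [2,5,-,-]
F [2,5,3,-]
F [2,5,3,4]
H [2,5,3,4]
F [6,5,3,4]
H [6,5,3,4]
F [6,5,1,4]
H [6,5,1,4]
H [6,5,1,4]
H [6,5,1,4]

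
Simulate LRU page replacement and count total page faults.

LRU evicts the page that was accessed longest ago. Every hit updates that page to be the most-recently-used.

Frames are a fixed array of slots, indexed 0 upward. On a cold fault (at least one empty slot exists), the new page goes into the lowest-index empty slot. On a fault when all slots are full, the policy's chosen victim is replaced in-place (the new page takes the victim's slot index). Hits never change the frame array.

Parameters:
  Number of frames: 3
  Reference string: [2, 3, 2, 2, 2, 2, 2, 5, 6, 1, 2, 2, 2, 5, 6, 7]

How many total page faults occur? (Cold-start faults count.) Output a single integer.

Step 0: ref 2 → FAULT, frames=[2,-,-]
Step 1: ref 3 → FAULT, frames=[2,3,-]
Step 2: ref 2 → HIT, frames=[2,3,-]
Step 3: ref 2 → HIT, frames=[2,3,-]
Step 4: ref 2 → HIT, frames=[2,3,-]
Step 5: ref 2 → HIT, frames=[2,3,-]
Step 6: ref 2 → HIT, frames=[2,3,-]
Step 7: ref 5 → FAULT, frames=[2,3,5]
Step 8: ref 6 → FAULT (evict 3), frames=[2,6,5]
Step 9: ref 1 → FAULT (evict 2), frames=[1,6,5]
Step 10: ref 2 → FAULT (evict 5), frames=[1,6,2]
Step 11: ref 2 → HIT, frames=[1,6,2]
Step 12: ref 2 → HIT, frames=[1,6,2]
Step 13: ref 5 → FAULT (evict 6), frames=[1,5,2]
Step 14: ref 6 → FAULT (evict 1), frames=[6,5,2]
Step 15: ref 7 → FAULT (evict 2), frames=[6,5,7]
Total faults: 9

Answer: 9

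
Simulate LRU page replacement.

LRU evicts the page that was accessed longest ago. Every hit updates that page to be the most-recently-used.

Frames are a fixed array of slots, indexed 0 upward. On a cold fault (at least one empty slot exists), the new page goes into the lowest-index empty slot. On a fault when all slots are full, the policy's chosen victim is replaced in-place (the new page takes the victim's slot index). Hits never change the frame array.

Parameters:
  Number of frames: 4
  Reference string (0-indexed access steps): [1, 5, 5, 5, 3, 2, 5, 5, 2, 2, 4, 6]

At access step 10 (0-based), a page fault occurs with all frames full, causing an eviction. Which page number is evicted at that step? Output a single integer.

Step 0: ref 1 -> FAULT, frames=[1,-,-,-]
Step 1: ref 5 -> FAULT, frames=[1,5,-,-]
Step 2: ref 5 -> HIT, frames=[1,5,-,-]
Step 3: ref 5 -> HIT, frames=[1,5,-,-]
Step 4: ref 3 -> FAULT, frames=[1,5,3,-]
Step 5: ref 2 -> FAULT, frames=[1,5,3,2]
Step 6: ref 5 -> HIT, frames=[1,5,3,2]
Step 7: ref 5 -> HIT, frames=[1,5,3,2]
Step 8: ref 2 -> HIT, frames=[1,5,3,2]
Step 9: ref 2 -> HIT, frames=[1,5,3,2]
Step 10: ref 4 -> FAULT, evict 1, frames=[4,5,3,2]
At step 10: evicted page 1

Answer: 1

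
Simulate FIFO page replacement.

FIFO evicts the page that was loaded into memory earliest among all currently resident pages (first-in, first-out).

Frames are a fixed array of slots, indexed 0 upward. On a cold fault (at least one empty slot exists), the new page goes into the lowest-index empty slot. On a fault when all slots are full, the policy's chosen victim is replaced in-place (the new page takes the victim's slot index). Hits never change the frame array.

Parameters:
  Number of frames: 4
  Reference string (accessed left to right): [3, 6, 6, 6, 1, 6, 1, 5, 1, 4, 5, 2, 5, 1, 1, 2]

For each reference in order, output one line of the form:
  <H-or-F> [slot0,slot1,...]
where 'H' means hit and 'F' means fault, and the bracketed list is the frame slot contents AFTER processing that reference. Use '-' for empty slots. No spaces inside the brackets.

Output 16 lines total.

F [3,-,-,-]
F [3,6,-,-]
H [3,6,-,-]
H [3,6,-,-]
F [3,6,1,-]
H [3,6,1,-]
H [3,6,1,-]
F [3,6,1,5]
H [3,6,1,5]
F [4,6,1,5]
H [4,6,1,5]
F [4,2,1,5]
H [4,2,1,5]
H [4,2,1,5]
H [4,2,1,5]
H [4,2,1,5]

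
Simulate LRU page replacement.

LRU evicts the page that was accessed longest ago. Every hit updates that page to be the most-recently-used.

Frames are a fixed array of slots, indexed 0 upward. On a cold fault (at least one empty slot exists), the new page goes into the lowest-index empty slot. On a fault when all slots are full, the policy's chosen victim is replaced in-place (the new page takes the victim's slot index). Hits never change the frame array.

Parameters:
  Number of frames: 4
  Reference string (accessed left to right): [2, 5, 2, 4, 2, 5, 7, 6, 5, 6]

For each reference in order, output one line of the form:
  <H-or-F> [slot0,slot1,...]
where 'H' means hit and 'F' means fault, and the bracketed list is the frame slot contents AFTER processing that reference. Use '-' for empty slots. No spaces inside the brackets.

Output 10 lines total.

F [2,-,-,-]
F [2,5,-,-]
H [2,5,-,-]
F [2,5,4,-]
H [2,5,4,-]
H [2,5,4,-]
F [2,5,4,7]
F [2,5,6,7]
H [2,5,6,7]
H [2,5,6,7]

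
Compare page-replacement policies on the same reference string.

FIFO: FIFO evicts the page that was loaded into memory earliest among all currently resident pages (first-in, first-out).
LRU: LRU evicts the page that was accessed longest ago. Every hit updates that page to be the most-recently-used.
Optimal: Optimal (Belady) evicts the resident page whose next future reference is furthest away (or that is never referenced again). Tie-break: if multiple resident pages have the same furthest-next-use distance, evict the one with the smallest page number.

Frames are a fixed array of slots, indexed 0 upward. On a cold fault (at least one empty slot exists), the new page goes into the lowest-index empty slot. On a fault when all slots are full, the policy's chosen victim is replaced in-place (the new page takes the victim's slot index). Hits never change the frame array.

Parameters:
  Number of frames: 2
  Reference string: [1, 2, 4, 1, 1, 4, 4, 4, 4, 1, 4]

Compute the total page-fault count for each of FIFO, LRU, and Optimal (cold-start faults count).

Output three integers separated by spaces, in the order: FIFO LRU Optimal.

Answer: 4 4 3

Derivation:
--- FIFO ---
  step 0: ref 1 -> FAULT, frames=[1,-] (faults so far: 1)
  step 1: ref 2 -> FAULT, frames=[1,2] (faults so far: 2)
  step 2: ref 4 -> FAULT, evict 1, frames=[4,2] (faults so far: 3)
  step 3: ref 1 -> FAULT, evict 2, frames=[4,1] (faults so far: 4)
  step 4: ref 1 -> HIT, frames=[4,1] (faults so far: 4)
  step 5: ref 4 -> HIT, frames=[4,1] (faults so far: 4)
  step 6: ref 4 -> HIT, frames=[4,1] (faults so far: 4)
  step 7: ref 4 -> HIT, frames=[4,1] (faults so far: 4)
  step 8: ref 4 -> HIT, frames=[4,1] (faults so far: 4)
  step 9: ref 1 -> HIT, frames=[4,1] (faults so far: 4)
  step 10: ref 4 -> HIT, frames=[4,1] (faults so far: 4)
  FIFO total faults: 4
--- LRU ---
  step 0: ref 1 -> FAULT, frames=[1,-] (faults so far: 1)
  step 1: ref 2 -> FAULT, frames=[1,2] (faults so far: 2)
  step 2: ref 4 -> FAULT, evict 1, frames=[4,2] (faults so far: 3)
  step 3: ref 1 -> FAULT, evict 2, frames=[4,1] (faults so far: 4)
  step 4: ref 1 -> HIT, frames=[4,1] (faults so far: 4)
  step 5: ref 4 -> HIT, frames=[4,1] (faults so far: 4)
  step 6: ref 4 -> HIT, frames=[4,1] (faults so far: 4)
  step 7: ref 4 -> HIT, frames=[4,1] (faults so far: 4)
  step 8: ref 4 -> HIT, frames=[4,1] (faults so far: 4)
  step 9: ref 1 -> HIT, frames=[4,1] (faults so far: 4)
  step 10: ref 4 -> HIT, frames=[4,1] (faults so far: 4)
  LRU total faults: 4
--- Optimal ---
  step 0: ref 1 -> FAULT, frames=[1,-] (faults so far: 1)
  step 1: ref 2 -> FAULT, frames=[1,2] (faults so far: 2)
  step 2: ref 4 -> FAULT, evict 2, frames=[1,4] (faults so far: 3)
  step 3: ref 1 -> HIT, frames=[1,4] (faults so far: 3)
  step 4: ref 1 -> HIT, frames=[1,4] (faults so far: 3)
  step 5: ref 4 -> HIT, frames=[1,4] (faults so far: 3)
  step 6: ref 4 -> HIT, frames=[1,4] (faults so far: 3)
  step 7: ref 4 -> HIT, frames=[1,4] (faults so far: 3)
  step 8: ref 4 -> HIT, frames=[1,4] (faults so far: 3)
  step 9: ref 1 -> HIT, frames=[1,4] (faults so far: 3)
  step 10: ref 4 -> HIT, frames=[1,4] (faults so far: 3)
  Optimal total faults: 3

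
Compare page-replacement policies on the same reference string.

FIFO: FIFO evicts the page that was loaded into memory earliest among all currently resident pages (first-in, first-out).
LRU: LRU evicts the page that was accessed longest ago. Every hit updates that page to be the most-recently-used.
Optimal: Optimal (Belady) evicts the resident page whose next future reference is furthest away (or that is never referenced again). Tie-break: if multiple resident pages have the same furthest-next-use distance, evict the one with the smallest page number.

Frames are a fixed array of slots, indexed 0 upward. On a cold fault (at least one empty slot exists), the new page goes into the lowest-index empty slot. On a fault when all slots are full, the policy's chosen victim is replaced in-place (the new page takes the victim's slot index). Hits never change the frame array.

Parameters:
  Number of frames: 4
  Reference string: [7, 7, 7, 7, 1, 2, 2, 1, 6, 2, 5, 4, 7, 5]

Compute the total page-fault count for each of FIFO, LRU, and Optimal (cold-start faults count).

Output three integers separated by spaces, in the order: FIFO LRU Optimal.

Answer: 7 7 6

Derivation:
--- FIFO ---
  step 0: ref 7 -> FAULT, frames=[7,-,-,-] (faults so far: 1)
  step 1: ref 7 -> HIT, frames=[7,-,-,-] (faults so far: 1)
  step 2: ref 7 -> HIT, frames=[7,-,-,-] (faults so far: 1)
  step 3: ref 7 -> HIT, frames=[7,-,-,-] (faults so far: 1)
  step 4: ref 1 -> FAULT, frames=[7,1,-,-] (faults so far: 2)
  step 5: ref 2 -> FAULT, frames=[7,1,2,-] (faults so far: 3)
  step 6: ref 2 -> HIT, frames=[7,1,2,-] (faults so far: 3)
  step 7: ref 1 -> HIT, frames=[7,1,2,-] (faults so far: 3)
  step 8: ref 6 -> FAULT, frames=[7,1,2,6] (faults so far: 4)
  step 9: ref 2 -> HIT, frames=[7,1,2,6] (faults so far: 4)
  step 10: ref 5 -> FAULT, evict 7, frames=[5,1,2,6] (faults so far: 5)
  step 11: ref 4 -> FAULT, evict 1, frames=[5,4,2,6] (faults so far: 6)
  step 12: ref 7 -> FAULT, evict 2, frames=[5,4,7,6] (faults so far: 7)
  step 13: ref 5 -> HIT, frames=[5,4,7,6] (faults so far: 7)
  FIFO total faults: 7
--- LRU ---
  step 0: ref 7 -> FAULT, frames=[7,-,-,-] (faults so far: 1)
  step 1: ref 7 -> HIT, frames=[7,-,-,-] (faults so far: 1)
  step 2: ref 7 -> HIT, frames=[7,-,-,-] (faults so far: 1)
  step 3: ref 7 -> HIT, frames=[7,-,-,-] (faults so far: 1)
  step 4: ref 1 -> FAULT, frames=[7,1,-,-] (faults so far: 2)
  step 5: ref 2 -> FAULT, frames=[7,1,2,-] (faults so far: 3)
  step 6: ref 2 -> HIT, frames=[7,1,2,-] (faults so far: 3)
  step 7: ref 1 -> HIT, frames=[7,1,2,-] (faults so far: 3)
  step 8: ref 6 -> FAULT, frames=[7,1,2,6] (faults so far: 4)
  step 9: ref 2 -> HIT, frames=[7,1,2,6] (faults so far: 4)
  step 10: ref 5 -> FAULT, evict 7, frames=[5,1,2,6] (faults so far: 5)
  step 11: ref 4 -> FAULT, evict 1, frames=[5,4,2,6] (faults so far: 6)
  step 12: ref 7 -> FAULT, evict 6, frames=[5,4,2,7] (faults so far: 7)
  step 13: ref 5 -> HIT, frames=[5,4,2,7] (faults so far: 7)
  LRU total faults: 7
--- Optimal ---
  step 0: ref 7 -> FAULT, frames=[7,-,-,-] (faults so far: 1)
  step 1: ref 7 -> HIT, frames=[7,-,-,-] (faults so far: 1)
  step 2: ref 7 -> HIT, frames=[7,-,-,-] (faults so far: 1)
  step 3: ref 7 -> HIT, frames=[7,-,-,-] (faults so far: 1)
  step 4: ref 1 -> FAULT, frames=[7,1,-,-] (faults so far: 2)
  step 5: ref 2 -> FAULT, frames=[7,1,2,-] (faults so far: 3)
  step 6: ref 2 -> HIT, frames=[7,1,2,-] (faults so far: 3)
  step 7: ref 1 -> HIT, frames=[7,1,2,-] (faults so far: 3)
  step 8: ref 6 -> FAULT, frames=[7,1,2,6] (faults so far: 4)
  step 9: ref 2 -> HIT, frames=[7,1,2,6] (faults so far: 4)
  step 10: ref 5 -> FAULT, evict 1, frames=[7,5,2,6] (faults so far: 5)
  step 11: ref 4 -> FAULT, evict 2, frames=[7,5,4,6] (faults so far: 6)
  step 12: ref 7 -> HIT, frames=[7,5,4,6] (faults so far: 6)
  step 13: ref 5 -> HIT, frames=[7,5,4,6] (faults so far: 6)
  Optimal total faults: 6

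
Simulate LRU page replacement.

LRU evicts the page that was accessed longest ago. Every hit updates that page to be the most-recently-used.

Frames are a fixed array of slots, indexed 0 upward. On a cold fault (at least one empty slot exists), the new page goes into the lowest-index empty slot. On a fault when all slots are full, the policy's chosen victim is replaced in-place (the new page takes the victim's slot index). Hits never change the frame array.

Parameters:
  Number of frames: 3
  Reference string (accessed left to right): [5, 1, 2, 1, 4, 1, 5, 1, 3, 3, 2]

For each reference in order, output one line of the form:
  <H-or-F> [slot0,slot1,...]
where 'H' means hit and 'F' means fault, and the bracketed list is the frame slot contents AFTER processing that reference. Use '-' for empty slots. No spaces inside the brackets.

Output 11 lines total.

F [5,-,-]
F [5,1,-]
F [5,1,2]
H [5,1,2]
F [4,1,2]
H [4,1,2]
F [4,1,5]
H [4,1,5]
F [3,1,5]
H [3,1,5]
F [3,1,2]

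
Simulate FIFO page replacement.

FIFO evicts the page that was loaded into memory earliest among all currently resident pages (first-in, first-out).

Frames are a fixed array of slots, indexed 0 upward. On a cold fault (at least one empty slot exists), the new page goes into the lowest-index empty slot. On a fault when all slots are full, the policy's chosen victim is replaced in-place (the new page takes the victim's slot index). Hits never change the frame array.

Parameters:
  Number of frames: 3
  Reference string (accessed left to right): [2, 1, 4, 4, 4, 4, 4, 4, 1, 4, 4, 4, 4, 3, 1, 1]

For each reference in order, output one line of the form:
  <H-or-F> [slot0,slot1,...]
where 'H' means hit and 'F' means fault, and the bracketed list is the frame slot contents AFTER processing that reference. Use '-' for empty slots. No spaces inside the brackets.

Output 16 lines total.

F [2,-,-]
F [2,1,-]
F [2,1,4]
H [2,1,4]
H [2,1,4]
H [2,1,4]
H [2,1,4]
H [2,1,4]
H [2,1,4]
H [2,1,4]
H [2,1,4]
H [2,1,4]
H [2,1,4]
F [3,1,4]
H [3,1,4]
H [3,1,4]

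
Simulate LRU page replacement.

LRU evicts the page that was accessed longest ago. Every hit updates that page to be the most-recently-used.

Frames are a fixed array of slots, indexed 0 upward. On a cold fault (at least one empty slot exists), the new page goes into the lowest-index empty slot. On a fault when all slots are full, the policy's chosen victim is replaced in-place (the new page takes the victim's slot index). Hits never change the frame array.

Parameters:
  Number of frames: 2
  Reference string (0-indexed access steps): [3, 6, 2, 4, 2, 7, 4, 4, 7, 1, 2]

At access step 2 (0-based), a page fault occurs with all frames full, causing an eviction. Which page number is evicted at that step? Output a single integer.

Answer: 3

Derivation:
Step 0: ref 3 -> FAULT, frames=[3,-]
Step 1: ref 6 -> FAULT, frames=[3,6]
Step 2: ref 2 -> FAULT, evict 3, frames=[2,6]
At step 2: evicted page 3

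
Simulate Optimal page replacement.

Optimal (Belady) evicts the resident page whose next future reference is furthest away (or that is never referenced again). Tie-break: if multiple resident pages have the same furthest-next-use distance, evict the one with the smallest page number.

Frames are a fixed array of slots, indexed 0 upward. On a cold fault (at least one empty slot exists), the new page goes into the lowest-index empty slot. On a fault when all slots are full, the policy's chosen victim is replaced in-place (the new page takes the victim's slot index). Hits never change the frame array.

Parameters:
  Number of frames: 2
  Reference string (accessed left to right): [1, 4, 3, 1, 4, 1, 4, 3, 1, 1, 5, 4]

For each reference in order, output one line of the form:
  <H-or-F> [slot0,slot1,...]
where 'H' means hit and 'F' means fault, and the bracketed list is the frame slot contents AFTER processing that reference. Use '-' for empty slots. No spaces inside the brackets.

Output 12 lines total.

F [1,-]
F [1,4]
F [1,3]
H [1,3]
F [1,4]
H [1,4]
H [1,4]
F [1,3]
H [1,3]
H [1,3]
F [5,3]
F [5,4]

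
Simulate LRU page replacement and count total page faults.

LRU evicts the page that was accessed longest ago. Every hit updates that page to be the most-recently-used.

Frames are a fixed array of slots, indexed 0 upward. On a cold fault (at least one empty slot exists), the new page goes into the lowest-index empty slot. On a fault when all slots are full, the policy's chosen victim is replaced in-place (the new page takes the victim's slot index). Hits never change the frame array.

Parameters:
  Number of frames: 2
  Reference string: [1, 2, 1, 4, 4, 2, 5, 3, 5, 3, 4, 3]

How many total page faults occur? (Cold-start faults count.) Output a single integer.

Answer: 7

Derivation:
Step 0: ref 1 → FAULT, frames=[1,-]
Step 1: ref 2 → FAULT, frames=[1,2]
Step 2: ref 1 → HIT, frames=[1,2]
Step 3: ref 4 → FAULT (evict 2), frames=[1,4]
Step 4: ref 4 → HIT, frames=[1,4]
Step 5: ref 2 → FAULT (evict 1), frames=[2,4]
Step 6: ref 5 → FAULT (evict 4), frames=[2,5]
Step 7: ref 3 → FAULT (evict 2), frames=[3,5]
Step 8: ref 5 → HIT, frames=[3,5]
Step 9: ref 3 → HIT, frames=[3,5]
Step 10: ref 4 → FAULT (evict 5), frames=[3,4]
Step 11: ref 3 → HIT, frames=[3,4]
Total faults: 7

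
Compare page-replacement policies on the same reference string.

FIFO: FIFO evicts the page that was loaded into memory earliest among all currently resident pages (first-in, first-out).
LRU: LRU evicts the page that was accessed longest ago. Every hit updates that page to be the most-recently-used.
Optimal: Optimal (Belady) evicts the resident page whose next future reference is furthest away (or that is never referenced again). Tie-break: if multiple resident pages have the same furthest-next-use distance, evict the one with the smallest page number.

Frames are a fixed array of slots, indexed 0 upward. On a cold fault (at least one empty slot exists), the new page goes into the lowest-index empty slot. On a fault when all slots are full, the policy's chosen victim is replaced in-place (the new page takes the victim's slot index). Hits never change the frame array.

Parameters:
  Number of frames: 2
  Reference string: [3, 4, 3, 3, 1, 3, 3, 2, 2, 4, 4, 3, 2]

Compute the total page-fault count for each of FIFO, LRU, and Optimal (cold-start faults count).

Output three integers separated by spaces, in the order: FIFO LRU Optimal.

--- FIFO ---
  step 0: ref 3 -> FAULT, frames=[3,-] (faults so far: 1)
  step 1: ref 4 -> FAULT, frames=[3,4] (faults so far: 2)
  step 2: ref 3 -> HIT, frames=[3,4] (faults so far: 2)
  step 3: ref 3 -> HIT, frames=[3,4] (faults so far: 2)
  step 4: ref 1 -> FAULT, evict 3, frames=[1,4] (faults so far: 3)
  step 5: ref 3 -> FAULT, evict 4, frames=[1,3] (faults so far: 4)
  step 6: ref 3 -> HIT, frames=[1,3] (faults so far: 4)
  step 7: ref 2 -> FAULT, evict 1, frames=[2,3] (faults so far: 5)
  step 8: ref 2 -> HIT, frames=[2,3] (faults so far: 5)
  step 9: ref 4 -> FAULT, evict 3, frames=[2,4] (faults so far: 6)
  step 10: ref 4 -> HIT, frames=[2,4] (faults so far: 6)
  step 11: ref 3 -> FAULT, evict 2, frames=[3,4] (faults so far: 7)
  step 12: ref 2 -> FAULT, evict 4, frames=[3,2] (faults so far: 8)
  FIFO total faults: 8
--- LRU ---
  step 0: ref 3 -> FAULT, frames=[3,-] (faults so far: 1)
  step 1: ref 4 -> FAULT, frames=[3,4] (faults so far: 2)
  step 2: ref 3 -> HIT, frames=[3,4] (faults so far: 2)
  step 3: ref 3 -> HIT, frames=[3,4] (faults so far: 2)
  step 4: ref 1 -> FAULT, evict 4, frames=[3,1] (faults so far: 3)
  step 5: ref 3 -> HIT, frames=[3,1] (faults so far: 3)
  step 6: ref 3 -> HIT, frames=[3,1] (faults so far: 3)
  step 7: ref 2 -> FAULT, evict 1, frames=[3,2] (faults so far: 4)
  step 8: ref 2 -> HIT, frames=[3,2] (faults so far: 4)
  step 9: ref 4 -> FAULT, evict 3, frames=[4,2] (faults so far: 5)
  step 10: ref 4 -> HIT, frames=[4,2] (faults so far: 5)
  step 11: ref 3 -> FAULT, evict 2, frames=[4,3] (faults so far: 6)
  step 12: ref 2 -> FAULT, evict 4, frames=[2,3] (faults so far: 7)
  LRU total faults: 7
--- Optimal ---
  step 0: ref 3 -> FAULT, frames=[3,-] (faults so far: 1)
  step 1: ref 4 -> FAULT, frames=[3,4] (faults so far: 2)
  step 2: ref 3 -> HIT, frames=[3,4] (faults so far: 2)
  step 3: ref 3 -> HIT, frames=[3,4] (faults so far: 2)
  step 4: ref 1 -> FAULT, evict 4, frames=[3,1] (faults so far: 3)
  step 5: ref 3 -> HIT, frames=[3,1] (faults so far: 3)
  step 6: ref 3 -> HIT, frames=[3,1] (faults so far: 3)
  step 7: ref 2 -> FAULT, evict 1, frames=[3,2] (faults so far: 4)
  step 8: ref 2 -> HIT, frames=[3,2] (faults so far: 4)
  step 9: ref 4 -> FAULT, evict 2, frames=[3,4] (faults so far: 5)
  step 10: ref 4 -> HIT, frames=[3,4] (faults so far: 5)
  step 11: ref 3 -> HIT, frames=[3,4] (faults so far: 5)
  step 12: ref 2 -> FAULT, evict 3, frames=[2,4] (faults so far: 6)
  Optimal total faults: 6

Answer: 8 7 6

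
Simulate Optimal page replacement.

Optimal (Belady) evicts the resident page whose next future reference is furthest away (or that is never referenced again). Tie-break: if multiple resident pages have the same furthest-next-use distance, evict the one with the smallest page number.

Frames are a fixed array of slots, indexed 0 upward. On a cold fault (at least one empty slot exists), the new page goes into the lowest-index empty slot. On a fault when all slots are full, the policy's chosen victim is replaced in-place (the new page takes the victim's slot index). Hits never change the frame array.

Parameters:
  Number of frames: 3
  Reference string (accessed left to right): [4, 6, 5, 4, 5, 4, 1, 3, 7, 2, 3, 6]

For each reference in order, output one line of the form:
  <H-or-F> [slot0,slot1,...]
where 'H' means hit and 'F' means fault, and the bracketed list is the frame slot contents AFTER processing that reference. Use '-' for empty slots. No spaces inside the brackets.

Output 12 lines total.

F [4,-,-]
F [4,6,-]
F [4,6,5]
H [4,6,5]
H [4,6,5]
H [4,6,5]
F [1,6,5]
F [3,6,5]
F [3,6,7]
F [3,6,2]
H [3,6,2]
H [3,6,2]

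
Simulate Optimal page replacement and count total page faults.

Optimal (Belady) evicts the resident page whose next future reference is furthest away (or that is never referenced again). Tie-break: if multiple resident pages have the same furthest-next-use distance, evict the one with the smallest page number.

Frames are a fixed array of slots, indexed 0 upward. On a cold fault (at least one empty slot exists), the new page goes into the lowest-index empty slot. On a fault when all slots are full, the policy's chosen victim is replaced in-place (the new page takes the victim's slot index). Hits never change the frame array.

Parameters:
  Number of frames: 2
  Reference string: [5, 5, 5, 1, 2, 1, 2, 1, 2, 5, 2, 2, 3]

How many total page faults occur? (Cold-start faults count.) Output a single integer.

Answer: 5

Derivation:
Step 0: ref 5 → FAULT, frames=[5,-]
Step 1: ref 5 → HIT, frames=[5,-]
Step 2: ref 5 → HIT, frames=[5,-]
Step 3: ref 1 → FAULT, frames=[5,1]
Step 4: ref 2 → FAULT (evict 5), frames=[2,1]
Step 5: ref 1 → HIT, frames=[2,1]
Step 6: ref 2 → HIT, frames=[2,1]
Step 7: ref 1 → HIT, frames=[2,1]
Step 8: ref 2 → HIT, frames=[2,1]
Step 9: ref 5 → FAULT (evict 1), frames=[2,5]
Step 10: ref 2 → HIT, frames=[2,5]
Step 11: ref 2 → HIT, frames=[2,5]
Step 12: ref 3 → FAULT (evict 2), frames=[3,5]
Total faults: 5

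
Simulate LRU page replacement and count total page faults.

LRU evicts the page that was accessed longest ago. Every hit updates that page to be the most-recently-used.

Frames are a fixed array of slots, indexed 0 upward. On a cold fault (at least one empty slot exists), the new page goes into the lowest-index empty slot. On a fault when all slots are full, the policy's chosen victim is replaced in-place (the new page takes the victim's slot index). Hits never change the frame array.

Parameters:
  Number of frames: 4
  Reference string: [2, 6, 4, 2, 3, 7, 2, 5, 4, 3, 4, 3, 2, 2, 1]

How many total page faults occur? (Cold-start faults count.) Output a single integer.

Step 0: ref 2 → FAULT, frames=[2,-,-,-]
Step 1: ref 6 → FAULT, frames=[2,6,-,-]
Step 2: ref 4 → FAULT, frames=[2,6,4,-]
Step 3: ref 2 → HIT, frames=[2,6,4,-]
Step 4: ref 3 → FAULT, frames=[2,6,4,3]
Step 5: ref 7 → FAULT (evict 6), frames=[2,7,4,3]
Step 6: ref 2 → HIT, frames=[2,7,4,3]
Step 7: ref 5 → FAULT (evict 4), frames=[2,7,5,3]
Step 8: ref 4 → FAULT (evict 3), frames=[2,7,5,4]
Step 9: ref 3 → FAULT (evict 7), frames=[2,3,5,4]
Step 10: ref 4 → HIT, frames=[2,3,5,4]
Step 11: ref 3 → HIT, frames=[2,3,5,4]
Step 12: ref 2 → HIT, frames=[2,3,5,4]
Step 13: ref 2 → HIT, frames=[2,3,5,4]
Step 14: ref 1 → FAULT (evict 5), frames=[2,3,1,4]
Total faults: 9

Answer: 9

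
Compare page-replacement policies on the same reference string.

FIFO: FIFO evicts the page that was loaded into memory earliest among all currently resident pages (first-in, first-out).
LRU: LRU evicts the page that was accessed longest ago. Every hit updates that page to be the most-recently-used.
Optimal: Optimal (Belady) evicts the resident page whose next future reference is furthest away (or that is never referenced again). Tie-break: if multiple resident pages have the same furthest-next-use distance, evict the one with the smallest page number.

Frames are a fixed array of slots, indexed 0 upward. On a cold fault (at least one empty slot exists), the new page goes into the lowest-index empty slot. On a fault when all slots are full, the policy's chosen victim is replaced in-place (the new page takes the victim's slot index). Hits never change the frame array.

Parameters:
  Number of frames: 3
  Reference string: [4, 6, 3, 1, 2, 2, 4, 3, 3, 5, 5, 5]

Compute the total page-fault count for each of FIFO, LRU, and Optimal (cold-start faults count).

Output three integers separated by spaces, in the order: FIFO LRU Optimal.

Answer: 8 8 6

Derivation:
--- FIFO ---
  step 0: ref 4 -> FAULT, frames=[4,-,-] (faults so far: 1)
  step 1: ref 6 -> FAULT, frames=[4,6,-] (faults so far: 2)
  step 2: ref 3 -> FAULT, frames=[4,6,3] (faults so far: 3)
  step 3: ref 1 -> FAULT, evict 4, frames=[1,6,3] (faults so far: 4)
  step 4: ref 2 -> FAULT, evict 6, frames=[1,2,3] (faults so far: 5)
  step 5: ref 2 -> HIT, frames=[1,2,3] (faults so far: 5)
  step 6: ref 4 -> FAULT, evict 3, frames=[1,2,4] (faults so far: 6)
  step 7: ref 3 -> FAULT, evict 1, frames=[3,2,4] (faults so far: 7)
  step 8: ref 3 -> HIT, frames=[3,2,4] (faults so far: 7)
  step 9: ref 5 -> FAULT, evict 2, frames=[3,5,4] (faults so far: 8)
  step 10: ref 5 -> HIT, frames=[3,5,4] (faults so far: 8)
  step 11: ref 5 -> HIT, frames=[3,5,4] (faults so far: 8)
  FIFO total faults: 8
--- LRU ---
  step 0: ref 4 -> FAULT, frames=[4,-,-] (faults so far: 1)
  step 1: ref 6 -> FAULT, frames=[4,6,-] (faults so far: 2)
  step 2: ref 3 -> FAULT, frames=[4,6,3] (faults so far: 3)
  step 3: ref 1 -> FAULT, evict 4, frames=[1,6,3] (faults so far: 4)
  step 4: ref 2 -> FAULT, evict 6, frames=[1,2,3] (faults so far: 5)
  step 5: ref 2 -> HIT, frames=[1,2,3] (faults so far: 5)
  step 6: ref 4 -> FAULT, evict 3, frames=[1,2,4] (faults so far: 6)
  step 7: ref 3 -> FAULT, evict 1, frames=[3,2,4] (faults so far: 7)
  step 8: ref 3 -> HIT, frames=[3,2,4] (faults so far: 7)
  step 9: ref 5 -> FAULT, evict 2, frames=[3,5,4] (faults so far: 8)
  step 10: ref 5 -> HIT, frames=[3,5,4] (faults so far: 8)
  step 11: ref 5 -> HIT, frames=[3,5,4] (faults so far: 8)
  LRU total faults: 8
--- Optimal ---
  step 0: ref 4 -> FAULT, frames=[4,-,-] (faults so far: 1)
  step 1: ref 6 -> FAULT, frames=[4,6,-] (faults so far: 2)
  step 2: ref 3 -> FAULT, frames=[4,6,3] (faults so far: 3)
  step 3: ref 1 -> FAULT, evict 6, frames=[4,1,3] (faults so far: 4)
  step 4: ref 2 -> FAULT, evict 1, frames=[4,2,3] (faults so far: 5)
  step 5: ref 2 -> HIT, frames=[4,2,3] (faults so far: 5)
  step 6: ref 4 -> HIT, frames=[4,2,3] (faults so far: 5)
  step 7: ref 3 -> HIT, frames=[4,2,3] (faults so far: 5)
  step 8: ref 3 -> HIT, frames=[4,2,3] (faults so far: 5)
  step 9: ref 5 -> FAULT, evict 2, frames=[4,5,3] (faults so far: 6)
  step 10: ref 5 -> HIT, frames=[4,5,3] (faults so far: 6)
  step 11: ref 5 -> HIT, frames=[4,5,3] (faults so far: 6)
  Optimal total faults: 6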